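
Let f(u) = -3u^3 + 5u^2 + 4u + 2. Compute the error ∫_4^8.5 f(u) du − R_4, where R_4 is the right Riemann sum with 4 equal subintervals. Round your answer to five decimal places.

Exact integral: ∫_4^8.5 f(u) du = -2684.671875.
R_4 ≈ -3493.3271484.
Error ≈ -2684.671875 − (-3493.3271484) ≈ 808.65527.

808.65527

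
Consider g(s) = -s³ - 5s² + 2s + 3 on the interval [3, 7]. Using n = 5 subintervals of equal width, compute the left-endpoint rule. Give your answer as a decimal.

Δs = (7 − 3)/5 = 0.8.
Left endpoints: 3, 3.8, 4.6, 5.4, 6.2.
g(3) = -63, g(3.8) = -116.472, g(4.6) = -190.936, g(5.4) = -289.464, g(6.2) = -415.128.
Sum = Δs · [g(3) + g(3.8) + g(4.6) + g(5.4) + g(6.2)].
Sum = -860.

-860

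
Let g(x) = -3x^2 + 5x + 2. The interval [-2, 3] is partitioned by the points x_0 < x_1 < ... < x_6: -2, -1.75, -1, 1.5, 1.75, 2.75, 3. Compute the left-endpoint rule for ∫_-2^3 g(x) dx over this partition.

-31.4375

Subinterval widths: 0.25, 0.75, 2.5, 0.25, 1, 0.25.
Left endpoints: -2, -1.75, -1, 1.5, 1.75, 2.75.
g(-2) = -20, g(-1.75) = -15.9375, g(-1) = -6, g(1.5) = 2.75, g(1.75) = 1.5625, g(2.75) = -6.9375.
Sum = Σ Δx_i · g(x_i).
Sum = -31.4375.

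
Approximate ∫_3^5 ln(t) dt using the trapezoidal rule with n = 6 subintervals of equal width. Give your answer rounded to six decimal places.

Δt = (5 − 3)/6 = 1/3.
f(3) ≈ 1.098612, f(10/3) ≈ 1.203973, f(11/3) ≈ 1.299283, f(4) ≈ 1.386294, f(13/3) ≈ 1.466337, f(14/3) ≈ 1.540445, f(5) ≈ 1.609438.
T_6 = (Δt/2)·[f(t_0) + 2f(t_1) + ... + 2f(t_{5}) + f(t_6)].
Sum ≈ 2.750119.

2.750119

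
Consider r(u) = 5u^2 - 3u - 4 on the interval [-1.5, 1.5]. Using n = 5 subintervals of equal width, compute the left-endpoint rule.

2.85

Δu = (1.5 − (-1.5))/5 = 0.6.
Left endpoints: -1.5, -0.9, -0.3, 0.3, 0.9.
r(-1.5) = 11.75, r(-0.9) = 2.75, r(-0.3) = -2.65, r(0.3) = -4.45, r(0.9) = -2.65.
Sum = Δu · [r(-1.5) + r(-0.9) + r(-0.3) + r(0.3) + r(0.9)].
Sum = 2.85.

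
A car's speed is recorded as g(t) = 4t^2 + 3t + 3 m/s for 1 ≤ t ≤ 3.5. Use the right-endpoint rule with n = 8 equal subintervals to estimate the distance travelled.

Δt = (3.5 − 1)/8 = 0.3125.
Right endpoints: 1.3125, 1.625, 1.9375, 2.25, 2.5625, 2.875, 3.1875, 3.5.
g(1.3125) = 13.828125, g(1.625) = 18.4375, g(1.9375) = 23.828125, g(2.25) = 30, g(2.5625) = 36.953125, g(2.875) = 44.6875, g(3.1875) = 53.203125, g(3.5) = 62.5.
Sum = Δt · [g(1.3125) + g(1.625) + g(1.9375) + ...].
Sum = 88.57421875.

88.57421875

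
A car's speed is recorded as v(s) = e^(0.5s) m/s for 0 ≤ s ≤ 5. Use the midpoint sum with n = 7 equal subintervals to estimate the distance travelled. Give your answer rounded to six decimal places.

Δs = (5 − 0)/7 = 5/7.
Midpoints: 5/14, 15/14, 25/14, 2.5, 45/14, 55/14, 65/14.
v(5/14) ≈ 1.195508, v(15/14) ≈ 1.708668, v(25/14) ≈ 2.442097, v(2.5) ≈ 3.490343, v(45/14) ≈ 4.988538, v(55/14) ≈ 7.129818, v(65/14) ≈ 10.190221.
Sum = Δs · [v(5/14) + v(15/14) + v(25/14) + ...].
Sum ≈ 22.246567.

22.246567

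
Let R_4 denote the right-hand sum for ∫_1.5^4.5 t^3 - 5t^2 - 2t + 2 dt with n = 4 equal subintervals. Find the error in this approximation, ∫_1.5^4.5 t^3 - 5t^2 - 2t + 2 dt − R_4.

1.96875

Exact integral: ∫_1.5^4.5 f(t) dt = -57.
R_4 = -58.96875.
Error = -57 − (-58.96875) = 1.96875.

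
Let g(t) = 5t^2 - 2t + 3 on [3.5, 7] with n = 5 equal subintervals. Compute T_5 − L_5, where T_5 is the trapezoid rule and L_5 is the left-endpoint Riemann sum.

T_5 = 475.3875.
L_5 = 413.525.
T_5 − L_5 = 61.8625.

61.8625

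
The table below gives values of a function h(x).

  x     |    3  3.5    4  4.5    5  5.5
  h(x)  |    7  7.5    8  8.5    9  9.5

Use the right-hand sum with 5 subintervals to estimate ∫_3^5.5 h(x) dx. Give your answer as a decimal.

21.25

Δx = 0.5.
Sum = 0.5·[7.5 + 8 + 8.5 + 9 + 9.5] = 21.25.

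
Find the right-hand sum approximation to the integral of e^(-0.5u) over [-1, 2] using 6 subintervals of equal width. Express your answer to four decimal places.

Δu = (2 − (-1))/6 = 0.5.
Right endpoints: -0.5, 0, 0.5, 1, 1.5, 2.
f(-0.5) ≈ 1.2840, f(0) ≈ 1.0000, f(0.5) ≈ 0.7788, f(1) ≈ 0.6065, f(1.5) ≈ 0.4724, f(2) ≈ 0.3679.
Sum = Δu · [f(-0.5) + f(0) + f(0.5) + ...].
Sum ≈ 2.2548.

2.2548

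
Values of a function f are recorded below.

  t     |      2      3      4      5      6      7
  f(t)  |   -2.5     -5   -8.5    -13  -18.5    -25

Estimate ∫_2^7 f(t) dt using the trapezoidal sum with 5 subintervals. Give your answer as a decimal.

Δt = 1.
T_5 = (1/2)·[(-2.5) + 2·(-5) + 2·(-8.5) + 2·(-13) + 2·(-18.5) + (-25)] = -58.75.

-58.75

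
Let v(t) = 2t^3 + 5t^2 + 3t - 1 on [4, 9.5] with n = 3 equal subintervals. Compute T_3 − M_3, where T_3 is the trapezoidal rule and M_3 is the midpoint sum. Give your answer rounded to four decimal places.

T_3 ≈ 5512.884259.
M_3 ≈ 5302.604745.
T_3 − M_3 ≈ 210.2795.

210.2795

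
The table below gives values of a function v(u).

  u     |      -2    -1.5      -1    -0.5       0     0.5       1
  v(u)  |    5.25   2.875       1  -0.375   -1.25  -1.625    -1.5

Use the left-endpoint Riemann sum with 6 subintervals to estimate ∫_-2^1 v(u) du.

Δu = 0.5.
Sum = 0.5·[5.25 + 2.875 + 1 + (-0.375) + (-1.25) + (-1.625)] = 2.9375.

2.9375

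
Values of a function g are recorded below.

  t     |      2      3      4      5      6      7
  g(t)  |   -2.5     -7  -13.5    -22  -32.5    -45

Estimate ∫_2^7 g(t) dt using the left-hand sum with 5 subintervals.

Δt = 1.
Sum = 1·[(-2.5) + (-7) + (-13.5) + (-22) + (-32.5)] = -77.5.

-77.5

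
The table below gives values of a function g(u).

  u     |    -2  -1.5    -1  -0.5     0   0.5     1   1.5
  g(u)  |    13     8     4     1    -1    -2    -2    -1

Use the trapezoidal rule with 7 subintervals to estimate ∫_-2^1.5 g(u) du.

Δu = 0.5.
T_7 = (0.5/2)·[13 + 2·8 + 2·4 + 2·1 + 2·(-1) + 2·(-2) + 2·(-2) + (-1)] = 7.

7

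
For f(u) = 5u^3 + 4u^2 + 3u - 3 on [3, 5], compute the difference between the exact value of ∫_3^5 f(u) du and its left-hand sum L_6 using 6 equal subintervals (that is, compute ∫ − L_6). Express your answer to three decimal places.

Exact integral: ∫_3^5 f(u) du ≈ 828.66667.
L_6 ≈ 737.70370.
Error ≈ 828.66667 − 737.70370 ≈ 90.963.

90.963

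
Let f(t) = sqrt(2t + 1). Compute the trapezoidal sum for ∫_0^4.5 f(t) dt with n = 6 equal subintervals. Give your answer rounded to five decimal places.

Δt = (4.5 − 0)/6 = 0.75.
f(0) ≈ 1.00000, f(0.75) ≈ 1.58114, f(1.5) ≈ 2.00000, f(2.25) ≈ 2.34521, f(3) ≈ 2.64575, f(3.75) ≈ 2.91548, f(4.5) ≈ 3.16228.
T_6 = (Δt/2)·[f(t_0) + 2f(t_1) + ... + 2f(t_{5}) + f(t_6)].
Sum ≈ 10.17653.

10.17653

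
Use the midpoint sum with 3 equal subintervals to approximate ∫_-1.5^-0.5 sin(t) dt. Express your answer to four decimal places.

-0.8106

Δt = (-0.5 − (-1.5))/3 = 1/3.
Midpoints: -4/3, -1, -2/3.
f(-4/3) ≈ -0.9719, f(-1) ≈ -0.8415, f(-2/3) ≈ -0.6184.
Sum = Δt · [f(-4/3) + f(-1) + f(-2/3)].
Sum ≈ -0.8106.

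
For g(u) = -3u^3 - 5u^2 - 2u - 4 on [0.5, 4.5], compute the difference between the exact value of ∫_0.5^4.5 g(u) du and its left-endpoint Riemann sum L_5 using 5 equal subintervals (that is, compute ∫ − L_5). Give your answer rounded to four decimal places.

Exact integral: ∫_0.5^4.5 g(u) du ≈ -495.166667.
L_5 = -354.5.
Error ≈ -495.166667 − (-354.5) ≈ -140.6667.

-140.6667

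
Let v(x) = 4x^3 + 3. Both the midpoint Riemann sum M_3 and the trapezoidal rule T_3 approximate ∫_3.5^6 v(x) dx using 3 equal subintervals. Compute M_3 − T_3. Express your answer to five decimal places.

M_3 ≈ 1145.1909722.
T_3 ≈ 1169.9305556.
M_3 − T_3 ≈ -24.73958.

-24.73958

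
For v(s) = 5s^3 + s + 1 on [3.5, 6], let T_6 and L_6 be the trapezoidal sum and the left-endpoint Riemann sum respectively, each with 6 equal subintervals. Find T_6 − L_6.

180.859375

T_6 ≈ 1451.950955.
L_6 ≈ 1271.091580.
T_6 − L_6 = 180.859375.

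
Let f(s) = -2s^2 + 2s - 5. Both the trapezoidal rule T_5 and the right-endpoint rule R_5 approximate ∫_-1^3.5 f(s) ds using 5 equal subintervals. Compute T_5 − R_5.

6.075

T_5 = -41.715.
R_5 = -47.79.
T_5 − R_5 = 6.075.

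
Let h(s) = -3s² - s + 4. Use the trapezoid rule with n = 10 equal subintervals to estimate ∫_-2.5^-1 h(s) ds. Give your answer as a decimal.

Δs = (-1 − (-2.5))/10 = 0.15.
h(-2.5) = -12.25, h(-2.35) = -10.2175, h(-2.2) = -8.32, h(-2.05) = -6.5575, h(-1.9) = -4.93, h(-1.75) = -3.4375, h(-1.6) = -2.08, h(-1.45) = -0.8575, h(-1.3) = 0.23, h(-1.15) = 1.1825, h(-1) = 2.
T_10 = (Δs/2)·[h(s_0) + 2h(s_1) + ... + 2h(s_{9}) + h(s_10)].
Sum = -6.016875.

-6.016875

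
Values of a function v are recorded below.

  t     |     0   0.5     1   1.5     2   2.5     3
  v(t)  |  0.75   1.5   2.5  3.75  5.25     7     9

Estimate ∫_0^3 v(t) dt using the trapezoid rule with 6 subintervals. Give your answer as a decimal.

Δt = 0.5.
T_6 = (0.5/2)·[0.75 + 2·1.5 + 2·2.5 + 2·3.75 + 2·5.25 + 2·7 + 9] = 12.4375.

12.4375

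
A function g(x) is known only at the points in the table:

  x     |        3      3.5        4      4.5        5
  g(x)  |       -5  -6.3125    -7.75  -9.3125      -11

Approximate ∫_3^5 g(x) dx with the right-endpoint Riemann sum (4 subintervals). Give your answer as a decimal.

-17.1875

Δx = 0.5.
Sum = 0.5·[(-6.3125) + (-7.75) + (-9.3125) + (-11)] = -17.1875.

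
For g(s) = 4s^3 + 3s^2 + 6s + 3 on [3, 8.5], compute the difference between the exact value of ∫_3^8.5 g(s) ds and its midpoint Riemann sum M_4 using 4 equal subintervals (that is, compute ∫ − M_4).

62.390625

Exact integral: ∫_3^8.5 g(s) ds = 5932.4375.
M_4 = 5870.046875.
Error = 5932.4375 − 5870.046875 = 62.390625.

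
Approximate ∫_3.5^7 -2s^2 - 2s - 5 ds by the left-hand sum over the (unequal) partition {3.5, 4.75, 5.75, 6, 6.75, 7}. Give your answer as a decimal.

-220.0625

Subinterval widths: 1.25, 1, 0.25, 0.75, 0.25.
Left endpoints: 3.5, 4.75, 5.75, 6, 6.75.
f(3.5) = -36.5, f(4.75) = -59.625, f(5.75) = -82.625, f(6) = -89, f(6.75) = -109.625.
Sum = Σ Δs_i · f(s_i).
Sum = -220.0625.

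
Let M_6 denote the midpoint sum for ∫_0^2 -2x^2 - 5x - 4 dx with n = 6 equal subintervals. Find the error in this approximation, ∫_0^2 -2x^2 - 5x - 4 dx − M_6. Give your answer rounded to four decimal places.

Exact integral: ∫_0^2 f(x) dx ≈ -23.333333.
M_6 ≈ -23.296296.
Error ≈ -23.333333 − (-23.296296) ≈ -0.0370.

-0.0370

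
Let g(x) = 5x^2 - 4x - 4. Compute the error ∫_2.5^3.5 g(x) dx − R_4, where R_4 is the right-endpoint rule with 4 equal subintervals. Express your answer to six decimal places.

-3.302083

Exact integral: ∫_2.5^3.5 g(x) dx ≈ 29.41666667.
R_4 = 32.71875.
Error ≈ 29.41666667 − 32.71875 ≈ -3.302083.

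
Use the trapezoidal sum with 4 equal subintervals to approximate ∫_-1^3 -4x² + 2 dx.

Δx = (3 − (-1))/4 = 1.
f(-1) = -2, f(0) = 2, f(1) = -2, f(2) = -14, f(3) = -34.
T_4 = (Δx/2)·[f(x_0) + 2f(x_1) + 2f(x_2) + 2f(x_3) + f(x_4)].
Sum = -32.

-32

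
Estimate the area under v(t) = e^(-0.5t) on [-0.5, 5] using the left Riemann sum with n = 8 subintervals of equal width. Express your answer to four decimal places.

Δt = (5 − (-0.5))/8 = 0.6875.
Left endpoints: -0.5, 0.1875, 0.875, 1.5625, 2.25, 2.9375, 3.625, 4.3125.
v(-0.5) ≈ 1.2840, v(0.1875) ≈ 0.9105, v(0.875) ≈ 0.6456, v(1.5625) ≈ 0.4578, v(2.25) ≈ 0.3247, v(2.9375) ≈ 0.2302, v(3.625) ≈ 0.1632, v(4.3125) ≈ 0.1158.
Sum = Δt · [v(-0.5) + v(0.1875) + v(0.875) + ...].
Sum ≈ 2.8407.

2.8407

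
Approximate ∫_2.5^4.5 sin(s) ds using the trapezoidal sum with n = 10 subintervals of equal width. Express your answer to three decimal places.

-0.588

Δs = (4.5 − 2.5)/10 = 0.2.
f(2.5) ≈ 0.598, f(2.7) ≈ 0.427, f(2.9) ≈ 0.239, f(3.1) ≈ 0.042, f(3.3) ≈ -0.158, f(3.5) ≈ -0.351, f(3.7) ≈ -0.530, f(3.9) ≈ -0.688, f(4.1) ≈ -0.818, f(4.3) ≈ -0.916, f(4.5) ≈ -0.978.
T_10 = (Δs/2)·[f(s_0) + 2f(s_1) + ... + 2f(s_{9}) + f(s_10)].
Sum ≈ -0.588.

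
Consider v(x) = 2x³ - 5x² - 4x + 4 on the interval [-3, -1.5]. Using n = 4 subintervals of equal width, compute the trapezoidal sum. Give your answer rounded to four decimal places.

Δx = (-1.5 − (-3))/4 = 0.375.
v(-3) = -83, v(-2.625) = -56.12890625, v(-2.25) = -35.09375, v(-1.875) = -19.26171875, v(-1.5) = -8.
T_4 = (Δx/2)·[v(x_0) + 2v(x_1) + 2v(x_2) + 2v(x_3) + v(x_4)].
Sum ≈ -58.4941.

-58.4941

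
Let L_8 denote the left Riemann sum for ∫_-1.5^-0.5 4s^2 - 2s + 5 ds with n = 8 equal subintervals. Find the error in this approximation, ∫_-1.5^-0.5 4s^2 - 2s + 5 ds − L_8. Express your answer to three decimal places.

Exact integral: ∫_-1.5^-0.5 f(s) ds ≈ 11.33333.
L_8 = 11.96875.
Error ≈ 11.33333 − 11.96875 ≈ -0.635.

-0.635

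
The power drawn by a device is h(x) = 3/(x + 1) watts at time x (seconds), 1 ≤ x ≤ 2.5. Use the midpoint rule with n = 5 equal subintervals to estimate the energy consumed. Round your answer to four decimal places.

Δx = (2.5 − 1)/5 = 0.3.
Midpoints: 1.15, 1.45, 1.75, 2.05, 2.35.
h(1.15) = 60/43, h(1.45) = 60/49, h(1.75) = 12/11, h(2.05) = 60/61, h(2.35) = 60/67.
Sum = Δx · [h(1.15) + h(1.45) + h(1.75) + h(2.05) + h(2.35)].
Sum ≈ 1.6770.

1.6770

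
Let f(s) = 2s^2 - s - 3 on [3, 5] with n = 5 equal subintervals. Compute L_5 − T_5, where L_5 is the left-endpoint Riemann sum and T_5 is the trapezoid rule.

L_5 = 45.44.
T_5 = 51.44.
L_5 − T_5 = -6.

-6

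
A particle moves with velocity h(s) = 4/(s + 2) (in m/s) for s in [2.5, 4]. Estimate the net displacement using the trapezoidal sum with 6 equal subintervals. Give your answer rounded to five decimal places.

1.15118

Δs = (4 − 2.5)/6 = 0.25.
h(2.5) = 8/9, h(2.75) = 16/19, h(3) = 0.8, h(3.25) = 16/21, h(3.5) = 8/11, h(3.75) = 16/23, h(4) = 2/3.
T_6 = (Δs/2)·[h(s_0) + 2h(s_1) + ... + 2h(s_{5}) + h(s_6)].
Sum ≈ 1.15118.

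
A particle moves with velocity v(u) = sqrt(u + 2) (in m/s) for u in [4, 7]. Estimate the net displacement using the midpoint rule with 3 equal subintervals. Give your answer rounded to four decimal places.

8.2036

Δu = (7 − 4)/3 = 1.
Midpoints: 4.5, 5.5, 6.5.
v(4.5) ≈ 2.5495, v(5.5) ≈ 2.7386, v(6.5) ≈ 2.9155.
Sum = Δu · [v(4.5) + v(5.5) + v(6.5)].
Sum ≈ 8.2036.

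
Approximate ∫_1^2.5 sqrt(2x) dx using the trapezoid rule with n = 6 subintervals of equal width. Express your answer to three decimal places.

2.783

Δx = (2.5 − 1)/6 = 0.25.
f(1) ≈ 1.414, f(1.25) ≈ 1.581, f(1.5) ≈ 1.732, f(1.75) ≈ 1.871, f(2) ≈ 2.000, f(2.25) ≈ 2.121, f(2.5) ≈ 2.236.
T_6 = (Δx/2)·[f(x_0) + 2f(x_1) + ... + 2f(x_{5}) + f(x_6)].
Sum ≈ 2.783.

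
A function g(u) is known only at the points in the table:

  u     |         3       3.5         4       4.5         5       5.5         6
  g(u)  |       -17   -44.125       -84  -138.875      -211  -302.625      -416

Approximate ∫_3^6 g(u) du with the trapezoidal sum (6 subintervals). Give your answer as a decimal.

-498.5625

Δu = 0.5.
T_6 = (0.5/2)·[(-17) + 2·(-44.125) + 2·(-84) + 2·(-138.875) + 2·(-211) + 2·(-302.625) + (-416)] = -498.5625.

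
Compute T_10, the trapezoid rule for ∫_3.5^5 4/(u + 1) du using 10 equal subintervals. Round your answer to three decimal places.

1.151

Δu = (5 − 3.5)/10 = 0.15.
f(3.5) = 8/9, f(3.65) = 80/93, f(3.8) = 5/6, f(3.95) = 80/99, f(4.1) = 40/51, f(4.25) = 16/21, f(4.4) = 20/27, f(4.55) = 80/111, f(4.7) = 40/57, f(4.85) = 80/117, f(5) = 2/3.
T_10 = (Δu/2)·[f(u_0) + 2f(u_1) + ... + 2f(u_{9}) + f(u_10)].
Sum ≈ 1.151.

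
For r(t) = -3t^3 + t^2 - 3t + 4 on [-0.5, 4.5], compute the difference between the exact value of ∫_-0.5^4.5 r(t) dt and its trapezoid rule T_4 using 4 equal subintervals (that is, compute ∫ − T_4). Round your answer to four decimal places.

Exact integral: ∫_-0.5^4.5 r(t) dt ≈ -287.083333.
T_4 = -309.21875.
Error ≈ -287.083333 − (-309.21875) ≈ 22.1354.

22.1354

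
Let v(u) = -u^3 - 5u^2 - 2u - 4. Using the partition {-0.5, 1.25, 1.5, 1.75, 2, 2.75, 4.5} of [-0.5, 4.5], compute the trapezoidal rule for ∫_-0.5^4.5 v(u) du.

Subinterval widths: 1.75, 0.25, 0.25, 0.25, 0.75, 1.75.
v(-0.5) = -4.125, v(1.25) = -16.265625, v(1.5) = -21.625, v(1.75) = -28.171875, v(2) = -36, v(2.75) = -68.109375, v(4.5) = -205.375.
On each subinterval the trapezoid contributes (Δu_i/2)·[v(u_{i-1}) + v(u_i)].
Sum = -315.1640625.

-315.1640625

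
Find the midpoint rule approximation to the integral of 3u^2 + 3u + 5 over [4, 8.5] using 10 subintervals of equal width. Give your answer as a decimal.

656.7721875

Δu = (8.5 − 4)/10 = 0.45.
Midpoints: 4.225, 4.675, 5.125, 5.575, 6.025, 6.475, 6.925, 7.375, 7.825, 8.275.
f(4.225) = 71.226875, f(4.675) = 84.591875, f(5.125) = 99.171875, f(5.575) = 114.966875, f(6.025) = 131.976875, f(6.475) = 150.201875, f(6.925) = 169.641875, f(7.375) = 190.296875, f(7.825) = 212.166875, f(8.275) = 235.251875.
Sum = Δu · [f(4.225) + f(4.675) + f(5.125) + ...].
Sum = 656.7721875.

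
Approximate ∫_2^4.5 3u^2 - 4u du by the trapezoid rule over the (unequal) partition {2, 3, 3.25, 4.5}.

52.109375

Subinterval widths: 1, 0.25, 1.25.
f(2) = 4, f(3) = 15, f(3.25) = 18.6875, f(4.5) = 42.75.
On each subinterval the trapezoid contributes (Δu_i/2)·[f(u_{i-1}) + f(u_i)].
Sum = 52.109375.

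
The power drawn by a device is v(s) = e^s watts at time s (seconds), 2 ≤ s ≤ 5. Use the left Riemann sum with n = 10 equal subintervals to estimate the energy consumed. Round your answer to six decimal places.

120.926585

Δs = (5 − 2)/10 = 0.3.
Left endpoints: 2, 2.3, 2.6, 2.9, 3.2, 3.5, 3.8, 4.1, 4.4, 4.7.
v(2) ≈ 7.389056, v(2.3) ≈ 9.974182, v(2.6) ≈ 13.463738, v(2.9) ≈ 18.174145, v(3.2) ≈ 24.532530, v(3.5) ≈ 33.115452, v(3.8) ≈ 44.701184, v(4.1) ≈ 60.340288, v(4.4) ≈ 81.450869, v(4.7) ≈ 109.947172.
Sum = Δs · [v(2) + v(2.3) + v(2.6) + ...].
Sum ≈ 120.926585.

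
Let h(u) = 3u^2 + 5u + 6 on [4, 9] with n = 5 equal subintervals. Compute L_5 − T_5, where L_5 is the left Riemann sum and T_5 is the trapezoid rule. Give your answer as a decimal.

L_5 = 750.
T_5 = 860.
L_5 − T_5 = -110.

-110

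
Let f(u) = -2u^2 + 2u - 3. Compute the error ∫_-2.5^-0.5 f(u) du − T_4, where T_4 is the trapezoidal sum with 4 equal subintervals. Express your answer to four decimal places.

0.1667

Exact integral: ∫_-2.5^-0.5 f(u) du ≈ -22.333333.
T_4 = -22.5.
Error ≈ -22.333333 − (-22.5) ≈ 0.1667.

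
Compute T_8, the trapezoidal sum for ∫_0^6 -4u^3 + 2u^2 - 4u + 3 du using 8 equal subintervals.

Δu = (6 − 0)/8 = 0.75.
f(0) = 3, f(0.75) = -0.5625, f(1.5) = -12, f(2.25) = -41.4375, f(3) = -99, f(3.75) = -194.8125, f(4.5) = -339, f(5.25) = -541.6875, f(6) = -813.
T_8 = (Δu/2)·[f(u_0) + 2f(u_1) + ... + 2f(u_{7}) + f(u_8)].
Sum = -1225.125.

-1225.125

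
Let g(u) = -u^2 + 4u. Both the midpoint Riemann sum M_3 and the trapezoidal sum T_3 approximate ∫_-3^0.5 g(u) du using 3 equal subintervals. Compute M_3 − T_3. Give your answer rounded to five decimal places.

1.19097

M_3 ≈ -26.1446759.
T_3 ≈ -27.3356481.
M_3 − T_3 ≈ 1.19097.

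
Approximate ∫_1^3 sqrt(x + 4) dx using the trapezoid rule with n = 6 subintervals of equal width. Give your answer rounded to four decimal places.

4.8930

Δx = (3 − 1)/6 = 1/3.
f(1) ≈ 2.2361, f(4/3) ≈ 2.3094, f(5/3) ≈ 2.3805, f(2) ≈ 2.4495, f(7/3) ≈ 2.5166, f(8/3) ≈ 2.5820, f(3) ≈ 2.6458.
T_6 = (Δx/2)·[f(x_0) + 2f(x_1) + ... + 2f(x_{5}) + f(x_6)].
Sum ≈ 4.8930.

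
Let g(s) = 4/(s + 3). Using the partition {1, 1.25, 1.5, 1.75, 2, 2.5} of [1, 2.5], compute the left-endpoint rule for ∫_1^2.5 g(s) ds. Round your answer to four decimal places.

1.3180

Subinterval widths: 0.25, 0.25, 0.25, 0.25, 0.5.
Left endpoints: 1, 1.25, 1.5, 1.75, 2.
g(1) = 1, g(1.25) = 16/17, g(1.5) = 8/9, g(1.75) = 16/19, g(2) = 0.8.
Sum = Σ Δs_i · g(s_i).
Sum ≈ 1.3180.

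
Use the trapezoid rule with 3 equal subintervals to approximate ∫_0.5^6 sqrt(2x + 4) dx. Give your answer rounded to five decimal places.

Δx = (6 − 0.5)/3 = 11/6.
f(0.5) ≈ 2.23607, f(7/3) ≈ 2.94392, f(25/6) ≈ 3.51188, f(6) ≈ 4.00000.
T_3 = (Δx/2)·[f(x_0) + 2f(x_1) + 2f(x_2) + f(x_3)].
Sum ≈ 17.55204.

17.55204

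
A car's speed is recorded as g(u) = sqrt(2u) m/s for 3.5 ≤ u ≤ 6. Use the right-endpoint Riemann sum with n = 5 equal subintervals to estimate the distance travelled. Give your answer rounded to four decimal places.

Δu = (6 − 3.5)/5 = 0.5.
Right endpoints: 4, 4.5, 5, 5.5, 6.
g(4) ≈ 2.8284, g(4.5) ≈ 3.0000, g(5) ≈ 3.1623, g(5.5) ≈ 3.3166, g(6) ≈ 3.4641.
Sum = Δu · [g(4) + g(4.5) + g(5) + g(5.5) + g(6)].
Sum ≈ 7.8857.

7.8857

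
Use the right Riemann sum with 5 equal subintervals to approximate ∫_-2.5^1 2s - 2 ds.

Δs = (1 − (-2.5))/5 = 0.7.
Right endpoints: -1.8, -1.1, -0.4, 0.3, 1.
f(-1.8) = -5.6, f(-1.1) = -4.2, f(-0.4) = -2.8, f(0.3) = -1.4, f(1) = 0.
Sum = Δs · [f(-1.8) + f(-1.1) + f(-0.4) + f(0.3) + f(1)].
Sum = -9.8.

-9.8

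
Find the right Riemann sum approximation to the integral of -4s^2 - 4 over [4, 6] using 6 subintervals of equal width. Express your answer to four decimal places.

-224.1481

Δs = (6 − 4)/6 = 1/3.
Right endpoints: 13/3, 14/3, 5, 16/3, 17/3, 6.
f(13/3) = -712/9, f(14/3) = -820/9, f(5) = -104, f(16/3) = -1060/9, f(17/3) = -1192/9, f(6) = -148.
Sum = Δs · [f(13/3) + f(14/3) + f(5) + ...].
Sum ≈ -224.1481.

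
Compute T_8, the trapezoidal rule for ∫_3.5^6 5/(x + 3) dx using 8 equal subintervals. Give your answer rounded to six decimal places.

Δx = (6 − 3.5)/8 = 0.3125.
f(3.5) = 10/13, f(3.8125) = 80/109, f(4.125) = 40/57, f(4.4375) = 80/119, f(4.75) = 20/31, f(5.0625) = 80/129, f(5.375) = 40/67, f(5.6875) = 80/139, f(6) = 5/9.
T_8 = (Δx/2)·[f(x_0) + 2f(x_1) + ... + 2f(x_{7}) + f(x_8)].
Sum ≈ 1.627573.

1.627573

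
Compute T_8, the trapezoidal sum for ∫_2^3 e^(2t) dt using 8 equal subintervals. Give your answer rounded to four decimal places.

Δt = (3 − 2)/8 = 0.125.
f(2) ≈ 54.5982, f(2.125) ≈ 70.1054, f(2.25) ≈ 90.0171, f(2.375) ≈ 115.5843, f(2.5) ≈ 148.4132, f(2.625) ≈ 190.5663, f(2.75) ≈ 244.6919, f(2.875) ≈ 314.1907, f(3) ≈ 403.4288.
T_8 = (Δt/2)·[f(t_0) + 2f(t_1) + ... + 2f(t_{7}) + f(t_8)].
Sum ≈ 175.3228.

175.3228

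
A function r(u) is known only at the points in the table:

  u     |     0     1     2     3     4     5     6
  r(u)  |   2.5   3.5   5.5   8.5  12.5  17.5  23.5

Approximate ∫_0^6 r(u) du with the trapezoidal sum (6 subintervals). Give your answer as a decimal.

Δu = 1.
T_6 = (1/2)·[2.5 + 2·3.5 + 2·5.5 + 2·8.5 + 2·12.5 + 2·17.5 + 23.5] = 60.5.

60.5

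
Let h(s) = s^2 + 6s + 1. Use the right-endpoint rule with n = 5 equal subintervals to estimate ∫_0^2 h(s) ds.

Δs = (2 − 0)/5 = 0.4.
Right endpoints: 0.4, 0.8, 1.2, 1.6, 2.
h(0.4) = 3.56, h(0.8) = 6.44, h(1.2) = 9.64, h(1.6) = 13.16, h(2) = 17.
Sum = Δs · [h(0.4) + h(0.8) + h(1.2) + h(1.6) + h(2)].
Sum = 19.92.

19.92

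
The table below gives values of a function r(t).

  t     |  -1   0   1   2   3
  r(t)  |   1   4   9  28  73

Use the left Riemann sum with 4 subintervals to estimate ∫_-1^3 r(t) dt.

42

Δt = 1.
Sum = 1·[1 + 4 + 9 + 28] = 42.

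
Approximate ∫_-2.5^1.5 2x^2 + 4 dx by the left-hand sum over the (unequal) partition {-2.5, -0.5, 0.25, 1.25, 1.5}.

42.28125

Subinterval widths: 2, 0.75, 1, 0.25.
Left endpoints: -2.5, -0.5, 0.25, 1.25.
f(-2.5) = 16.5, f(-0.5) = 4.5, f(0.25) = 4.125, f(1.25) = 7.125.
Sum = Σ Δx_i · f(x_i).
Sum = 42.28125.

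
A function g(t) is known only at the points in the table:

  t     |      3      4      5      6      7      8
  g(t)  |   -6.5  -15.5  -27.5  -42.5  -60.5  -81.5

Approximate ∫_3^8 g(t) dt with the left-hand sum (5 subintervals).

Δt = 1.
Sum = 1·[(-6.5) + (-15.5) + (-27.5) + (-42.5) + (-60.5)] = -152.5.

-152.5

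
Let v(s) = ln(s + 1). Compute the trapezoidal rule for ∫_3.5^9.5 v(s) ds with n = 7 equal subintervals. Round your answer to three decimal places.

Δs = (9.5 − 3.5)/7 = 6/7.
v(3.5) ≈ 1.504, v(61/14) ≈ 1.678, v(73/14) ≈ 1.827, v(85/14) ≈ 1.956, v(97/14) ≈ 2.070, v(109/14) ≈ 2.173, v(121/14) ≈ 2.266, v(9.5) ≈ 2.351.
T_7 = (Δs/2)·[v(s_0) + 2v(s_1) + ... + 2v(s_{6}) + v(s_7)].
Sum ≈ 11.913.

11.913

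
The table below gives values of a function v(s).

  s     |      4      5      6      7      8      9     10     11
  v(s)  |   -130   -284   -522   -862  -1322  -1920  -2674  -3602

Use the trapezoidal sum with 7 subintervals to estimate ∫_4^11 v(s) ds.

-9450

Δs = 1.
T_7 = (1/2)·[(-130) + 2·(-284) + 2·(-522) + 2·(-862) + 2·(-1322) + 2·(-1920) + 2·(-2674) + (-3602)] = -9450.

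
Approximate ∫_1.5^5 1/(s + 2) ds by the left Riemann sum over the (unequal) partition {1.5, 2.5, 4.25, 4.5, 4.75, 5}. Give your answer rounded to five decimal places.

Subinterval widths: 1, 1.75, 0.25, 0.25, 0.25.
Left endpoints: 1.5, 2.5, 4.25, 4.5, 4.75.
f(1.5) = 2/7, f(2.5) = 2/9, f(4.25) = 0.16, f(4.5) = 2/13, f(4.75) = 4/27.
Sum = Σ Δs_i · f(s_i).
Sum ≈ 0.79010.

0.79010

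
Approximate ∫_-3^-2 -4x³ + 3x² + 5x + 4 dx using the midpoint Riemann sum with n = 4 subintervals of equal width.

Δx = (-2 − (-3))/4 = 0.25.
Midpoints: -2.875, -2.625, -2.375, -2.125.
f(-2.875) = 109.4765625, f(-2.625) = 83.8984375, f(-2.375) = 62.6328125, f(-2.125) = 45.3046875.
Sum = Δx · [f(-2.875) + f(-2.625) + f(-2.375) + f(-2.125)].
Sum = 75.328125.

75.328125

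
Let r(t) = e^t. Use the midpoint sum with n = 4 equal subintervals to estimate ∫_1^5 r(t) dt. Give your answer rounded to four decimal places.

Δt = (5 − 1)/4 = 1.
Midpoints: 1.5, 2.5, 3.5, 4.5.
r(1.5) ≈ 4.4817, r(2.5) ≈ 12.1825, r(3.5) ≈ 33.1155, r(4.5) ≈ 90.0171.
Sum = Δt · [r(1.5) + r(2.5) + r(3.5) + r(4.5)].
Sum ≈ 139.7968.

139.7968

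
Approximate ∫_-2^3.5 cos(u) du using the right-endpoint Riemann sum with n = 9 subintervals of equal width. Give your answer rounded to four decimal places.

Δu = (3.5 − (-2))/9 = 11/18.
Right endpoints: -25/18, -7/9, -1/6, 4/9, 19/18, 5/3, 41/18, 26/9, 3.5.
f(-25/18) ≈ 0.1809, f(-7/9) ≈ 0.7125, f(-1/6) ≈ 0.9861, f(4/9) ≈ 0.9028, f(19/18) ≈ 0.4927, f(5/3) ≈ -0.0957, f(41/18) ≈ -0.6495, f(26/9) ≈ -0.9682, f(3.5) ≈ -0.9365.
Sum = Δu · [f(-25/18) + f(-7/9) + f(-1/6) + ...].
Sum ≈ 0.3820.

0.3820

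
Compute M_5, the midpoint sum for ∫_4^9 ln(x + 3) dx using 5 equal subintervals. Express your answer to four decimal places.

11.2000

Δx = (9 − 4)/5 = 1.
Midpoints: 4.5, 5.5, 6.5, 7.5, 8.5.
f(4.5) ≈ 2.0149, f(5.5) ≈ 2.1401, f(6.5) ≈ 2.2513, f(7.5) ≈ 2.3514, f(8.5) ≈ 2.4423.
Sum = Δx · [f(4.5) + f(5.5) + f(6.5) + f(7.5) + f(8.5)].
Sum ≈ 11.2000.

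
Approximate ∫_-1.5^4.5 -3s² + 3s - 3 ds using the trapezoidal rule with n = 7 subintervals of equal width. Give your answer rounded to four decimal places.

-87.7041

Δs = (4.5 − (-1.5))/7 = 6/7.
f(-1.5) = -14.25, f(-9/14) = -1209/196, f(3/14) = -489/196, f(15/14) = -633/196, f(27/14) = -1641/196, f(39/14) = -3513/196, f(51/14) = -6249/196, f(4.5) = -50.25.
T_7 = (Δs/2)·[f(s_0) + 2f(s_1) + ... + 2f(s_{6}) + f(s_7)].
Sum ≈ -87.7041.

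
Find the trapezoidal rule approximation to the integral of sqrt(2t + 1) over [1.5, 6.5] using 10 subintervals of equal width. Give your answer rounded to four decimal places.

14.7896

Δt = (6.5 − 1.5)/10 = 0.5.
f(1.5) ≈ 2.0000, f(2) ≈ 2.2361, f(2.5) ≈ 2.4495, f(3) ≈ 2.6458, f(3.5) ≈ 2.8284, f(4) ≈ 3.0000, f(4.5) ≈ 3.1623, f(5) ≈ 3.3166, f(5.5) ≈ 3.4641, f(6) ≈ 3.6056, f(6.5) ≈ 3.7417.
T_10 = (Δt/2)·[f(t_0) + 2f(t_1) + ... + 2f(t_{9}) + f(t_10)].
Sum ≈ 14.7896.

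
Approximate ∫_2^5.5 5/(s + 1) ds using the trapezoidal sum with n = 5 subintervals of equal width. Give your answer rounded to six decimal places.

3.883687

Δs = (5.5 − 2)/5 = 0.7.
f(2) = 5/3, f(2.7) = 50/37, f(3.4) = 25/22, f(4.1) = 50/51, f(4.8) = 25/29, f(5.5) = 10/13.
T_5 = (Δs/2)·[f(s_0) + 2f(s_1) + ... + 2f(s_{4}) + f(s_5)].
Sum ≈ 3.883687.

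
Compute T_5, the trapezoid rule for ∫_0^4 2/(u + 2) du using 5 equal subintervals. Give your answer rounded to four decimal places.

2.2205

Δu = (4 − 0)/5 = 0.8.
f(0) = 1, f(0.8) = 5/7, f(1.6) = 5/9, f(2.4) = 5/11, f(3.2) = 5/13, f(4) = 1/3.
T_5 = (Δu/2)·[f(u_0) + 2f(u_1) + ... + 2f(u_{4}) + f(u_5)].
Sum ≈ 2.2205.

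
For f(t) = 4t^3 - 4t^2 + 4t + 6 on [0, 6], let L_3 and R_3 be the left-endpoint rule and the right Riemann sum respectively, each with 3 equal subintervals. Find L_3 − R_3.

-1488

L_3 = 500.
R_3 = 1988.
L_3 − R_3 = -1488.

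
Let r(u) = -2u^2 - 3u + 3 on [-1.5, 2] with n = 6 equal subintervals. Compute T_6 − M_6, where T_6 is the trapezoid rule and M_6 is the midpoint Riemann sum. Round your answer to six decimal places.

-0.595486

T_6 ≈ -0.10532407.
M_6 ≈ 0.49016204.
T_6 − M_6 ≈ -0.595486.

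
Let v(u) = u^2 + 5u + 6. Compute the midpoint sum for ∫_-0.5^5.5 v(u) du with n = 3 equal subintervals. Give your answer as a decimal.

164.5

Δu = (5.5 − (-0.5))/3 = 2.
Midpoints: 0.5, 2.5, 4.5.
v(0.5) = 8.75, v(2.5) = 24.75, v(4.5) = 48.75.
Sum = Δu · [v(0.5) + v(2.5) + v(4.5)].
Sum = 164.5.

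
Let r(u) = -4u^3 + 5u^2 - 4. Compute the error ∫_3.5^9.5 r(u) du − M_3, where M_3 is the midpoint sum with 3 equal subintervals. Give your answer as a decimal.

Exact integral: ∫_3.5^9.5 r(u) du = -6661.5.
M_3 = -6515.5.
Error = -6661.5 − (-6515.5) = -146.

-146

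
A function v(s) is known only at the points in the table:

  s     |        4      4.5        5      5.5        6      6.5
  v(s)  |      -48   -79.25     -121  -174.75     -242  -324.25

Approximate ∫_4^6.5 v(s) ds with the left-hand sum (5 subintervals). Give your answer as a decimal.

Δs = 0.5.
Sum = 0.5·[(-48) + (-79.25) + (-121) + (-174.75) + (-242)] = -332.5.

-332.5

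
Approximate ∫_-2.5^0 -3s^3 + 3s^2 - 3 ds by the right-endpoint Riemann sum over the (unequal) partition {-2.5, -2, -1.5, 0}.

Subinterval widths: 0.5, 0.5, 1.5.
Right endpoints: -2, -1.5, 0.
f(-2) = 33, f(-1.5) = 13.875, f(0) = -3.
Sum = Σ Δs_i · f(s_i).
Sum = 18.9375.

18.9375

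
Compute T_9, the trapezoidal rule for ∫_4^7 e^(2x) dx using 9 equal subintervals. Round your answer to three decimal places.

621864.075

Δx = (7 − 4)/9 = 1/3.
f(4) ≈ 2980.958, f(13/3) ≈ 5806.113, f(14/3) ≈ 11308.765, f(5) ≈ 22026.466, f(16/3) ≈ 42901.697, f(17/3) ≈ 83561.096, f(6) ≈ 162754.791, f(19/3) ≈ 317003.048, f(20/3) ≈ 617437.627, f(7) ≈ 1202604.284.
T_9 = (Δx/2)·[f(x_0) + 2f(x_1) + ... + 2f(x_{8}) + f(x_9)].
Sum ≈ 621864.075.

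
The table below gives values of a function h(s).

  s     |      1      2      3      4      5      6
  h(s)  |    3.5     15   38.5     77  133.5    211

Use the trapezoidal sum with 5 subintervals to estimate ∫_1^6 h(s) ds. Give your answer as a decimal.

371.25

Δs = 1.
T_5 = (1/2)·[3.5 + 2·15 + 2·38.5 + 2·77 + 2·133.5 + 211] = 371.25.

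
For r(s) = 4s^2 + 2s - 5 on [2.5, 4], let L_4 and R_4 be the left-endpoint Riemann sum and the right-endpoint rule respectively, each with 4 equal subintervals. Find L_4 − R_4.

-15.75

L_4 = 59.015625.
R_4 = 74.765625.
L_4 − R_4 = -15.75.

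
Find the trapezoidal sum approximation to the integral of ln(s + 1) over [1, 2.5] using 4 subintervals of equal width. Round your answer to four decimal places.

1.4959

Δs = (2.5 − 1)/4 = 0.375.
f(1) ≈ 0.6931, f(1.375) ≈ 0.8650, f(1.75) ≈ 1.0116, f(2.125) ≈ 1.1394, f(2.5) ≈ 1.2528.
T_4 = (Δs/2)·[f(s_0) + 2f(s_1) + 2f(s_2) + 2f(s_3) + f(s_4)].
Sum ≈ 1.4959.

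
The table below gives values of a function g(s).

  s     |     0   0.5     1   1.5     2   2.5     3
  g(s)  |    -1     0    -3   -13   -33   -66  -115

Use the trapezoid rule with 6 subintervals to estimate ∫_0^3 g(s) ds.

Δs = 0.5.
T_6 = (0.5/2)·[(-1) + 2·0 + 2·(-3) + 2·(-13) + 2·(-33) + 2·(-66) + (-115)] = -86.5.

-86.5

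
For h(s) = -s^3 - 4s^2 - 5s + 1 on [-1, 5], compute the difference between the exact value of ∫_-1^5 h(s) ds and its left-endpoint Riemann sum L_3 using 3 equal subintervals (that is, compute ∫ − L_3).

-212

Exact integral: ∫_-1^5 h(s) ds = -378.
L_3 = -166.
Error = -378 − (-166) = -212.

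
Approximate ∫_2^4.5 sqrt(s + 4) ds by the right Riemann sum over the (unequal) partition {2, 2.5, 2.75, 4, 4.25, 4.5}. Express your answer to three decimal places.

Subinterval widths: 0.5, 0.25, 1.25, 0.25, 0.25.
Right endpoints: 2.5, 2.75, 4, 4.25, 4.5.
f(2.5) ≈ 2.550, f(2.75) ≈ 2.598, f(4) ≈ 2.828, f(4.25) ≈ 2.872, f(4.5) ≈ 2.915.
Sum = Σ Δs_i · f(s_i).
Sum ≈ 6.907.

6.907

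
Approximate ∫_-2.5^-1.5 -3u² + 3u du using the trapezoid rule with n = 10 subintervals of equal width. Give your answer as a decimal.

Δu = (-1.5 − (-2.5))/10 = 0.1.
f(-2.5) = -26.25, f(-2.4) = -24.48, f(-2.3) = -22.77, f(-2.2) = -21.12, f(-2.1) = -19.53, f(-2) = -18, f(-1.9) = -16.53, f(-1.8) = -15.12, f(-1.7) = -13.77, f(-1.6) = -12.48, f(-1.5) = -11.25.
T_10 = (Δu/2)·[f(u_0) + 2f(u_1) + ... + 2f(u_{9}) + f(u_10)].
Sum = -18.255.

-18.255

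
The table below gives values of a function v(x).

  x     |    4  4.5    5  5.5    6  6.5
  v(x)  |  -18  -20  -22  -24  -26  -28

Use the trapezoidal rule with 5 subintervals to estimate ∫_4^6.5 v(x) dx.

Δx = 0.5.
T_5 = (0.5/2)·[(-18) + 2·(-20) + 2·(-22) + 2·(-24) + 2·(-26) + (-28)] = -57.5.

-57.5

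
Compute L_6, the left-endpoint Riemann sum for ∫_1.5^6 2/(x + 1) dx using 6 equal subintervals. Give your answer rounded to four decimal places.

2.2651

Δx = (6 − 1.5)/6 = 0.75.
Left endpoints: 1.5, 2.25, 3, 3.75, 4.5, 5.25.
f(1.5) = 0.8, f(2.25) = 8/13, f(3) = 0.5, f(3.75) = 8/19, f(4.5) = 4/11, f(5.25) = 0.32.
Sum = Δx · [f(1.5) + f(2.25) + f(3) + ...].
Sum ≈ 2.2651.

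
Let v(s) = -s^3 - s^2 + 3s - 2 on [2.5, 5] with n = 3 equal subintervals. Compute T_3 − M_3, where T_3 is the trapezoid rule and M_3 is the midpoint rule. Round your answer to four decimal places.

T_3 ≈ -163.362269.
M_3 ≈ -158.045428.
T_3 − M_3 ≈ -5.3168.

-5.3168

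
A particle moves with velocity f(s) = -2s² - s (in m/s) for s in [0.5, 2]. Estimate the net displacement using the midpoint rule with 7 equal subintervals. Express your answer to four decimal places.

-7.1135

Δs = (2 − 0.5)/7 = 3/14.
Midpoints: 17/28, 23/28, 29/28, 1.25, 41/28, 47/28, 53/28.
f(17/28) = -527/392, f(23/28) = -851/392, f(29/28) = -1247/392, f(1.25) = -4.375, f(41/28) = -2255/392, f(47/28) = -2867/392, f(53/28) = -3551/392.
Sum = Δs · [f(17/28) + f(23/28) + f(29/28) + ...].
Sum ≈ -7.1135.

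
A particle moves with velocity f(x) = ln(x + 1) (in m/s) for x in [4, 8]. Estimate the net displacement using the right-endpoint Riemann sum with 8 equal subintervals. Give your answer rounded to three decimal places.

7.873

Δx = (8 − 4)/8 = 0.5.
Right endpoints: 4.5, 5, 5.5, 6, 6.5, 7, 7.5, 8.
f(4.5) ≈ 1.705, f(5) ≈ 1.792, f(5.5) ≈ 1.872, f(6) ≈ 1.946, f(6.5) ≈ 2.015, f(7) ≈ 2.079, f(7.5) ≈ 2.140, f(8) ≈ 2.197.
Sum = Δx · [f(4.5) + f(5) + f(5.5) + ...].
Sum ≈ 7.873.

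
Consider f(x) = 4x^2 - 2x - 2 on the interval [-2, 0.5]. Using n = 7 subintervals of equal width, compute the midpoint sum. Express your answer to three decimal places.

Δx = (0.5 − (-2))/7 = 5/14.
Midpoints: -51/28, -41/28, -31/28, -0.75, -11/28, -1/28, 9/28.
f(-51/28) = 2923/196, f(-41/28) = 1863/196, f(-31/28) = 1003/196, f(-0.75) = 1.75, f(-11/28) = -117/196, f(-1/28) = -377/196, f(9/28) = -437/196.
Sum = Δx · [f(-51/28) + f(-41/28) + f(-31/28) + ...].
Sum ≈ 9.477.

9.477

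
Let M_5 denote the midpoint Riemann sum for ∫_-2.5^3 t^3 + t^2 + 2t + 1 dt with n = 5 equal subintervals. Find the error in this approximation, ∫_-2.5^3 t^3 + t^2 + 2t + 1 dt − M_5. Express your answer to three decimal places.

0.971

Exact integral: ∫_-2.5^3 f(t) dt ≈ 32.94271.
M_5 = 31.9721875.
Error ≈ 32.94271 − 31.9721875 ≈ 0.971.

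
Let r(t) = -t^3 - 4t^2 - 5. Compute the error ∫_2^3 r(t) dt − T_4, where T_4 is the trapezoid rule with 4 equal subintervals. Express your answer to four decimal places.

0.1198

Exact integral: ∫_2^3 r(t) dt ≈ -46.583333.
T_4 = -46.703125.
Error ≈ -46.583333 − (-46.703125) ≈ 0.1198.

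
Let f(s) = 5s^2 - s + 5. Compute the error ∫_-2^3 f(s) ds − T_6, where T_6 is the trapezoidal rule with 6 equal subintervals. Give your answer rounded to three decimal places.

Exact integral: ∫_-2^3 f(s) ds ≈ 80.83333.
T_6 ≈ 83.72685.
Error ≈ 80.83333 − 83.72685 ≈ -2.894.

-2.894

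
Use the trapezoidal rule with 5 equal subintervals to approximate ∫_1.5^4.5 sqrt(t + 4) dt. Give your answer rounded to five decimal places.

7.92068

Δt = (4.5 − 1.5)/5 = 0.6.
f(1.5) ≈ 2.34521, f(2.1) ≈ 2.46982, f(2.7) ≈ 2.58844, f(3.3) ≈ 2.70185, f(3.9) ≈ 2.81069, f(4.5) ≈ 2.91548.
T_5 = (Δt/2)·[f(t_0) + 2f(t_1) + ... + 2f(t_{4}) + f(t_5)].
Sum ≈ 7.92068.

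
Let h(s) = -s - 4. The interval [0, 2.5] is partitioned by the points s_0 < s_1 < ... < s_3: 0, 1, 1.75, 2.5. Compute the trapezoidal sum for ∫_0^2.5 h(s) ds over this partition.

Subinterval widths: 1, 0.75, 0.75.
h(0) = -4, h(1) = -5, h(1.75) = -5.75, h(2.5) = -6.5.
On each subinterval the trapezoid contributes (Δs_i/2)·[h(s_{i-1}) + h(s_i)].
Sum = -13.125.

-13.125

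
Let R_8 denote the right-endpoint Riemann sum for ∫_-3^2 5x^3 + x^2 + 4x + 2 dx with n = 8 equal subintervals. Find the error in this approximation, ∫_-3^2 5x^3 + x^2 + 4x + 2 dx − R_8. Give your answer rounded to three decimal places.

Exact integral: ∫_-3^2 f(x) dx ≈ -69.58333.
R_8 = -12.32421875.
Error ≈ -69.58333 − (-12.32421875) ≈ -57.259.

-57.259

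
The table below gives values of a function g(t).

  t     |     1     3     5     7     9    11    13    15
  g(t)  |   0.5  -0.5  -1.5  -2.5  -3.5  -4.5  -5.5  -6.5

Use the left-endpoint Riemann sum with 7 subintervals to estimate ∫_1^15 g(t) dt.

-35

Δt = 2.
Sum = 2·[0.5 + (-0.5) + (-1.5) + (-2.5) + (-3.5) + (-4.5) + (-5.5)] = -35.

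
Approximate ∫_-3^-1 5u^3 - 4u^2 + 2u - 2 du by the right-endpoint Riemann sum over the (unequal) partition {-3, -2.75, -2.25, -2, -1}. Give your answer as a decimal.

Subinterval widths: 0.25, 0.5, 0.25, 1.
Right endpoints: -2.75, -2.25, -2, -1.
f(-2.75) = -141.734375, f(-2.25) = -83.703125, f(-2) = -62, f(-1) = -13.
Sum = Σ Δu_i · f(u_i).
Sum = -105.78515625.

-105.78515625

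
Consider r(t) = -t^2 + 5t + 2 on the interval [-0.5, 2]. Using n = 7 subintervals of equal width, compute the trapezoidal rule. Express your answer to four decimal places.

11.6135

Δt = (2 − (-0.5))/7 = 5/14.
r(-0.5) = -0.75, r(-1/7) = 62/49, r(3/14) = 593/196, r(4/7) = 222/49, r(13/14) = 1133/196, r(9/7) = 332/49, r(23/14) = 1473/196, r(2) = 8.
T_7 = (Δt/2)·[r(t_0) + 2r(t_1) + ... + 2r(t_{6}) + r(t_7)].
Sum ≈ 11.6135.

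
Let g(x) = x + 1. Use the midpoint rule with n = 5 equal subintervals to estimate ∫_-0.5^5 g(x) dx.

Δx = (5 − (-0.5))/5 = 1.1.
Midpoints: 0.05, 1.15, 2.25, 3.35, 4.45.
g(0.05) = 1.05, g(1.15) = 2.15, g(2.25) = 3.25, g(3.35) = 4.35, g(4.45) = 5.45.
Sum = Δx · [g(0.05) + g(1.15) + g(2.25) + g(3.35) + g(4.45)].
Sum = 17.875.

17.875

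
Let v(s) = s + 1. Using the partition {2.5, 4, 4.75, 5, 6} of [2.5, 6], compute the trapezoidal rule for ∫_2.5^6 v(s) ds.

Subinterval widths: 1.5, 0.75, 0.25, 1.
v(2.5) = 3.5, v(4) = 5, v(4.75) = 5.75, v(5) = 6, v(6) = 7.
On each subinterval the trapezoid contributes (Δs_i/2)·[v(s_{i-1}) + v(s_i)].
Sum = 18.375.

18.375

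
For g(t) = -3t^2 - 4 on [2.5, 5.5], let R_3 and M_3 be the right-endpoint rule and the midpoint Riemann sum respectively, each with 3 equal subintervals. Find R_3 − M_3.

R_3 = -200.25.
M_3 = -162.
R_3 − M_3 = -38.25.

-38.25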